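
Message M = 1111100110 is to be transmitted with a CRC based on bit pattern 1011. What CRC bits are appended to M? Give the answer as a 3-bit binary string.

101

Append 3 zeros: 1111100110000. Divide by 1011 (XOR where the leading bit is 1):
  pos 0: 1111 XOR 1011 = 0100
  pos 1: 1001 XOR 1011 = 0010
  pos 3: 1000 XOR 1011 = 0011
  pos 5: 1111 XOR 1011 = 0100
  pos 6: 1000 XOR 1011 = 0011
  pos 8: 1100 XOR 1011 = 0111
  pos 9: 1110 XOR 1011 = 0101
Remainder (last 3 bits) = 101. This is the CRC / FCS.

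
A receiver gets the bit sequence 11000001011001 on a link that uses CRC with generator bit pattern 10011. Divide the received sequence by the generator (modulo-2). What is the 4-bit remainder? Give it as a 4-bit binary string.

0100

Modulo-2 division of 11000001011001 by 10011:
  pos 0: 11000 XOR 10011 = 01011
  pos 1: 10110 XOR 10011 = 00101
  pos 3: 10101 XOR 10011 = 00110
  pos 5: 11001 XOR 10011 = 01010
  pos 6: 10101 XOR 10011 = 00110
  pos 8: 11000 XOR 10011 = 01011
  pos 9: 10111 XOR 10011 = 00100
Remainder = 0100 (nonzero — an error is detected).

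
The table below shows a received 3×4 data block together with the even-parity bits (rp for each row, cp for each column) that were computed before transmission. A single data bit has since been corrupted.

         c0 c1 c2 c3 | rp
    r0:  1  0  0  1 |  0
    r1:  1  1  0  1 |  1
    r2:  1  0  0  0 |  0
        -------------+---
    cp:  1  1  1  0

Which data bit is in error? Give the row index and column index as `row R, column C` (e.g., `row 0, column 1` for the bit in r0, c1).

row 2, column 2

Recompute each row's even parity and compare to rp:
  r0: data parity 0, sent rp 0 → ok
  r1: data parity 1, sent rp 1 → ok
  r2: data parity 1, sent rp 0 → mismatch
Recompute each column's even parity and compare to cp:
  c0: data parity 1, sent cp 1 → ok
  c1: data parity 1, sent cp 1 → ok
  c2: data parity 0, sent cp 1 → mismatch
  c3: data parity 0, sent cp 0 → ok
Exactly one row (r2) and one column (c2) fail → the flipped bit is at their intersection.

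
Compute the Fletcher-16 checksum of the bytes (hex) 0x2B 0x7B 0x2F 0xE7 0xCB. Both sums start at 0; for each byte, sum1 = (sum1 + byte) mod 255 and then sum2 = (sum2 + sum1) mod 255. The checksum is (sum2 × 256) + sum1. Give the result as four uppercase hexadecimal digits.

EE89

Running sums (mod 255):
  after byte 0 (0x2B): sum1=43, sum2=43
  after byte 1 (0x7B): sum1=166, sum2=209
  after byte 2 (0x2F): sum1=213, sum2=167
  after byte 3 (0xE7): sum1=189, sum2=101
  after byte 4 (0xCB): sum1=137, sum2=238
Checksum = sum2·256 + sum1 = 238·256 + 137 = 61065 = 0xEE89.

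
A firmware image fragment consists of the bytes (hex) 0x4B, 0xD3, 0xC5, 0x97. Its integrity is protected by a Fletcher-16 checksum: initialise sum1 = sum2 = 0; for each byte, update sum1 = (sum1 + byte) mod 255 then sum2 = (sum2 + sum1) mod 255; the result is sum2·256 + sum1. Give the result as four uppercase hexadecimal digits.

CB7C

Running sums (mod 255):
  after byte 0 (0x4B): sum1=75, sum2=75
  after byte 1 (0xD3): sum1=31, sum2=106
  after byte 2 (0xC5): sum1=228, sum2=79
  after byte 3 (0x97): sum1=124, sum2=203
Checksum = sum2·256 + sum1 = 203·256 + 124 = 52092 = 0xCB7C.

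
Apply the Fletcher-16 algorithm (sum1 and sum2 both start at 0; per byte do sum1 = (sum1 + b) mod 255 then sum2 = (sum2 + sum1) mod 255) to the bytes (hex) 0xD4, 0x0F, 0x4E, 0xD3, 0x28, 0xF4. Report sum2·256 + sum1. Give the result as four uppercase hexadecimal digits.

Running sums (mod 255):
  after byte 0 (0xD4): sum1=212, sum2=212
  after byte 1 (0x0F): sum1=227, sum2=184
  after byte 2 (0x4E): sum1=50, sum2=234
  after byte 3 (0xD3): sum1=6, sum2=240
  after byte 4 (0x28): sum1=46, sum2=31
  after byte 5 (0xF4): sum1=35, sum2=66
Checksum = sum2·256 + sum1 = 66·256 + 35 = 16931 = 0x4223.

4223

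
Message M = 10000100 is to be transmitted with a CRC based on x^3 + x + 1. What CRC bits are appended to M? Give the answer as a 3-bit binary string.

100

Append 3 zeros: 10000100000. Divide by 1011 (XOR where the leading bit is 1):
  pos 0: 1000 XOR 1011 = 0011
  pos 2: 1101 XOR 1011 = 0110
  pos 3: 1100 XOR 1011 = 0111
  pos 4: 1110 XOR 1011 = 0101
  pos 5: 1010 XOR 1011 = 0001
Remainder (last 3 bits) = 100. This is the CRC / FCS.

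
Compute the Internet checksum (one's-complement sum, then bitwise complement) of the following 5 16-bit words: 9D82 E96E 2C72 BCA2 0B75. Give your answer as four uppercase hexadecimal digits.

One's-complement addition (fold any carry out of bit 15 back into bit 0):
  0x9D82 + 0xE96E = 0x186F0 → wrap carry → 0x86F1
  0x86F1 + 0x2C72 = 0x0B363
  0xB363 + 0xBCA2 = 0x17005 → wrap carry → 0x7006
  0x7006 + 0x0B75 = 0x07B7B
One's-complement sum = 0x7B7B.
Checksum = ~0x7B7B & 0xFFFF = 0x8484.

8484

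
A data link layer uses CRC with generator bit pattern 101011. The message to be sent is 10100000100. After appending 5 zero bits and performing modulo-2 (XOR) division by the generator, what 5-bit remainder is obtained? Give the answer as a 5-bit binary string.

Append 5 zeros: 1010000010000000. Divide by 101011 (XOR where the leading bit is 1):
  pos 0: 101000 XOR 101011 = 000011
  pos 4: 110010 XOR 101011 = 011001
  pos 5: 110010 XOR 101011 = 011001
  pos 6: 110010 XOR 101011 = 011001
  pos 7: 110010 XOR 101011 = 011001
  pos 8: 110010 XOR 101011 = 011001
  pos 9: 110010 XOR 101011 = 011001
  pos 10: 110010 XOR 101011 = 011001
Remainder (last 5 bits) = 11001. This is the CRC / FCS.

11001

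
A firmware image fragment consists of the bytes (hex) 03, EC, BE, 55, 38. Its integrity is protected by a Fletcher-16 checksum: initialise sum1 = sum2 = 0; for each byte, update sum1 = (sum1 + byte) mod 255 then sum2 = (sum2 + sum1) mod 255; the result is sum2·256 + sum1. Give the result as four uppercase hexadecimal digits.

Running sums (mod 255):
  after byte 0 (03): sum1=3, sum2=3
  after byte 1 (EC): sum1=239, sum2=242
  after byte 2 (BE): sum1=174, sum2=161
  after byte 3 (55): sum1=4, sum2=165
  after byte 4 (38): sum1=60, sum2=225
Checksum = sum2·256 + sum1 = 225·256 + 60 = 57660 = 0xE13C.

E13C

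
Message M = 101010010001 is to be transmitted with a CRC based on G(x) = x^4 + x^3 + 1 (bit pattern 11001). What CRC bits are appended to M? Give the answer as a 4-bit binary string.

Append 4 zeros: 1010100100010000. Divide by 11001 (XOR where the leading bit is 1):
  pos 0: 10101 XOR 11001 = 01100
  pos 1: 11000 XOR 11001 = 00001
  pos 5: 10100 XOR 11001 = 01101
  pos 6: 11010 XOR 11001 = 00011
  pos 9: 11100 XOR 11001 = 00101
  pos 11: 10100 XOR 11001 = 01101
Remainder (last 4 bits) = 1101. This is the CRC / FCS.

1101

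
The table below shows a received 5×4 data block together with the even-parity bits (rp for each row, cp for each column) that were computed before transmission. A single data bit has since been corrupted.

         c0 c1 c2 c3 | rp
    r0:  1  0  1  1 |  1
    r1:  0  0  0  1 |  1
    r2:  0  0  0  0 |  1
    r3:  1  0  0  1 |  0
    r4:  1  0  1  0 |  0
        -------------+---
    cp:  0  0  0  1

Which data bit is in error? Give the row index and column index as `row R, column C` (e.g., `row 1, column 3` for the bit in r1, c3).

Recompute each row's even parity and compare to rp:
  r0: data parity 1, sent rp 1 → ok
  r1: data parity 1, sent rp 1 → ok
  r2: data parity 0, sent rp 1 → mismatch
  r3: data parity 0, sent rp 0 → ok
  r4: data parity 0, sent rp 0 → ok
Recompute each column's even parity and compare to cp:
  c0: data parity 1, sent cp 0 → mismatch
  c1: data parity 0, sent cp 0 → ok
  c2: data parity 0, sent cp 0 → ok
  c3: data parity 1, sent cp 1 → ok
Exactly one row (r2) and one column (c0) fail → the flipped bit is at their intersection.

row 2, column 0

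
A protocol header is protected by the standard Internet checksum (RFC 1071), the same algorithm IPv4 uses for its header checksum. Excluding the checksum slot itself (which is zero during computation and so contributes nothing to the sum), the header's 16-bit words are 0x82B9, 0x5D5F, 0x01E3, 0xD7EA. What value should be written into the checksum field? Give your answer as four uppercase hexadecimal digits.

One's-complement addition (fold any carry out of bit 15 back into bit 0):
  0x82B9 + 0x5D5F = 0x0E018
  0xE018 + 0x01E3 = 0x0E1FB
  0xE1FB + 0xD7EA = 0x1B9E5 → wrap carry → 0xB9E6
One's-complement sum = 0xB9E6.
Checksum = ~0xB9E6 & 0xFFFF = 0x4619.

4619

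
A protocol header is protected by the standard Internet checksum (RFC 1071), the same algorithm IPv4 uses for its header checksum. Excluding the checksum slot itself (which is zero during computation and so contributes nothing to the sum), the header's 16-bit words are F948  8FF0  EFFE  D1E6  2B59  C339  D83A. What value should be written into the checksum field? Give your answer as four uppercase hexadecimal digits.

One's-complement addition (fold any carry out of bit 15 back into bit 0):
  0xF948 + 0x8FF0 = 0x18938 → wrap carry → 0x8939
  0x8939 + 0xEFFE = 0x17937 → wrap carry → 0x7938
  0x7938 + 0xD1E6 = 0x14B1E → wrap carry → 0x4B1F
  0x4B1F + 0x2B59 = 0x07678
  0x7678 + 0xC339 = 0x139B1 → wrap carry → 0x39B2
  0x39B2 + 0xD83A = 0x111EC → wrap carry → 0x11ED
One's-complement sum = 0x11ED.
Checksum = ~0x11ED & 0xFFFF = 0xEE12.

EE12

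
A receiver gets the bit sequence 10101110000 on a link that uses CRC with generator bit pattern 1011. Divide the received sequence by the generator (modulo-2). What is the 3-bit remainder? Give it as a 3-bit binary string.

101

Modulo-2 division of 10101110000 by 1011:
  pos 0: 1010 XOR 1011 = 0001
  pos 3: 1111 XOR 1011 = 0100
  pos 4: 1000 XOR 1011 = 0011
  pos 6: 1100 XOR 1011 = 0111
  pos 7: 1110 XOR 1011 = 0101
Remainder = 101 (nonzero — an error is detected).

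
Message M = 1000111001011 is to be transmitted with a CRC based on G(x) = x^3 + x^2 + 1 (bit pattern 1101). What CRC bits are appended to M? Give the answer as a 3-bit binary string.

Append 3 zeros: 1000111001011000. Divide by 1101 (XOR where the leading bit is 1):
  pos 0: 1000 XOR 1101 = 0101
  pos 1: 1011 XOR 1101 = 0110
  pos 2: 1101 XOR 1101 = 0000
  pos 6: 1001 XOR 1101 = 0100
  pos 7: 1000 XOR 1101 = 0101
  pos 8: 1011 XOR 1101 = 0110
  pos 9: 1101 XOR 1101 = 0000
Remainder (last 3 bits) = 000. This is the CRC / FCS.

000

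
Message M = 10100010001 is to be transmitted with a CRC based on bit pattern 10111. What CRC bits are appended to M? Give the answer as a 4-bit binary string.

1010

Append 4 zeros: 101000100010000. Divide by 10111 (XOR where the leading bit is 1):
  pos 0: 10100 XOR 10111 = 00011
  pos 3: 11010 XOR 10111 = 01101
  pos 4: 11010 XOR 10111 = 01101
  pos 5: 11010 XOR 10111 = 01101
  pos 6: 11011 XOR 10111 = 01100
  pos 7: 11000 XOR 10111 = 01111
  pos 8: 11110 XOR 10111 = 01001
  pos 9: 10010 XOR 10111 = 00101
Remainder (last 4 bits) = 1010. This is the CRC / FCS.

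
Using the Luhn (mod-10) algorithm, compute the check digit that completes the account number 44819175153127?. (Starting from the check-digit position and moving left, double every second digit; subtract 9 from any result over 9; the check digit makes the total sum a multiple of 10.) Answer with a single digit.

5

Partial digits right→left: 7 2 1 3 5 1 5 7 1 9 1 8 4 4
Double every second digit counting from the check-digit position (so the 1st, 3rd, 5th, ... of the partial from the right).
  doubled (with −9 where >9): 5 2 1 1 2 2 8 → sum 21
  kept as-is: 2 3 1 7 9 8 4 → sum 34
Total = 21 + 34 = 55.
Check digit = (10 − (55 mod 10)) mod 10 = 5.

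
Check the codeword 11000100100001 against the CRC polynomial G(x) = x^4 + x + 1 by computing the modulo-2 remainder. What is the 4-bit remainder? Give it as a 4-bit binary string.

Modulo-2 division of 11000100100001 by 10011:
  pos 0: 11000 XOR 10011 = 01011
  pos 1: 10111 XOR 10011 = 00100
  pos 3: 10000 XOR 10011 = 00011
  pos 6: 11100 XOR 10011 = 01111
  pos 7: 11110 XOR 10011 = 01101
  pos 8: 11010 XOR 10011 = 01001
  pos 9: 10011 XOR 10011 = 00000
Remainder = 0000 (zero — the frame passes the CRC check).

0000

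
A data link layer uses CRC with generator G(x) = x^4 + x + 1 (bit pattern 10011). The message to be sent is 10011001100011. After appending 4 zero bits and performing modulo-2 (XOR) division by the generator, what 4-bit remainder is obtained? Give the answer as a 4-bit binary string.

1000

Append 4 zeros: 100110011000110000. Divide by 10011 (XOR where the leading bit is 1):
  pos 0: 10011 XOR 10011 = 00000
  pos 7: 11000 XOR 10011 = 01011
  pos 8: 10111 XOR 10011 = 00100
  pos 10: 10010 XOR 10011 = 00001
Remainder (last 4 bits) = 1000. This is the CRC / FCS.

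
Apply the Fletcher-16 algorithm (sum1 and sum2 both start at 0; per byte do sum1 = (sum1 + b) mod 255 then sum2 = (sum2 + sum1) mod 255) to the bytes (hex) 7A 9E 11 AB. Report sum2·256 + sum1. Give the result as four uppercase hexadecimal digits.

Running sums (mod 255):
  after byte 0 (7A): sum1=122, sum2=122
  after byte 1 (9E): sum1=25, sum2=147
  after byte 2 (11): sum1=42, sum2=189
  after byte 3 (AB): sum1=213, sum2=147
Checksum = sum2·256 + sum1 = 147·256 + 213 = 37845 = 0x93D5.

93D5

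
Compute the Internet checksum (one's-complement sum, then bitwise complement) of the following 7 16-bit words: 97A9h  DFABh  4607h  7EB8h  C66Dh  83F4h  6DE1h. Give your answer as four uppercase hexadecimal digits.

One's-complement addition (fold any carry out of bit 15 back into bit 0):
  0x97A9 + 0xDFAB = 0x17754 → wrap carry → 0x7755
  0x7755 + 0x4607 = 0x0BD5C
  0xBD5C + 0x7EB8 = 0x13C14 → wrap carry → 0x3C15
  0x3C15 + 0xC66D = 0x10282 → wrap carry → 0x0283
  0x0283 + 0x83F4 = 0x08677
  0x8677 + 0x6DE1 = 0x0F458
One's-complement sum = 0xF458.
Checksum = ~0xF458 & 0xFFFF = 0x0BA7.

0BA7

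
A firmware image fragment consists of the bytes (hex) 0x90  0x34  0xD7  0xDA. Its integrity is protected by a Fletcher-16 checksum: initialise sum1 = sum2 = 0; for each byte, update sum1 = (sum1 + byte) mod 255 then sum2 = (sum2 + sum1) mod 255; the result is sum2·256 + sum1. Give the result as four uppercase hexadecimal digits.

Running sums (mod 255):
  after byte 0 (0x90): sum1=144, sum2=144
  after byte 1 (0x34): sum1=196, sum2=85
  after byte 2 (0xD7): sum1=156, sum2=241
  after byte 3 (0xDA): sum1=119, sum2=105
Checksum = sum2·256 + sum1 = 105·256 + 119 = 26999 = 0x6977.

6977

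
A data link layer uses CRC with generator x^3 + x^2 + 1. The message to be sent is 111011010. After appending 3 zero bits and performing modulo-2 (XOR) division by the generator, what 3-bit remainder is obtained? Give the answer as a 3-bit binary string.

110

Append 3 zeros: 111011010000. Divide by 1101 (XOR where the leading bit is 1):
  pos 0: 1110 XOR 1101 = 0011
  pos 2: 1111 XOR 1101 = 0010
  pos 4: 1001 XOR 1101 = 0100
  pos 5: 1000 XOR 1101 = 0101
  pos 6: 1010 XOR 1101 = 0111
  pos 7: 1110 XOR 1101 = 0011
Remainder (last 3 bits) = 110. This is the CRC / FCS.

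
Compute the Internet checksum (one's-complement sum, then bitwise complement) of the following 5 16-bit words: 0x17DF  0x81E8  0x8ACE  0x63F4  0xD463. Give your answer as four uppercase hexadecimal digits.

One's-complement addition (fold any carry out of bit 15 back into bit 0):
  0x17DF + 0x81E8 = 0x099C7
  0x99C7 + 0x8ACE = 0x12495 → wrap carry → 0x2496
  0x2496 + 0x63F4 = 0x0888A
  0x888A + 0xD463 = 0x15CED → wrap carry → 0x5CEE
One's-complement sum = 0x5CEE.
Checksum = ~0x5CEE & 0xFFFF = 0xA311.

A311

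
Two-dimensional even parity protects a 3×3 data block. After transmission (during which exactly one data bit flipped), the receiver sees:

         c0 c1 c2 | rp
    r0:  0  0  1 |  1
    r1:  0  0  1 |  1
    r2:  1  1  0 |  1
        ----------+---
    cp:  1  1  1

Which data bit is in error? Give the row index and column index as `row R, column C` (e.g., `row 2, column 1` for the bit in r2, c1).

row 2, column 2

Recompute each row's even parity and compare to rp:
  r0: data parity 1, sent rp 1 → ok
  r1: data parity 1, sent rp 1 → ok
  r2: data parity 0, sent rp 1 → mismatch
Recompute each column's even parity and compare to cp:
  c0: data parity 1, sent cp 1 → ok
  c1: data parity 1, sent cp 1 → ok
  c2: data parity 0, sent cp 1 → mismatch
Exactly one row (r2) and one column (c2) fail → the flipped bit is at their intersection.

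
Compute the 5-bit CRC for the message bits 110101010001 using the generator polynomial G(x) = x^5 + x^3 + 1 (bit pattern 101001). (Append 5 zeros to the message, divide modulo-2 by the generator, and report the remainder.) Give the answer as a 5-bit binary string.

00100

Append 5 zeros: 11010101000100000. Divide by 101001 (XOR where the leading bit is 1):
  pos 0: 110101 XOR 101001 = 011100
  pos 1: 111000 XOR 101001 = 010001
  pos 2: 100011 XOR 101001 = 001010
  pos 4: 101000 XOR 101001 = 000001
  pos 9: 101000 XOR 101001 = 000001
Remainder (last 5 bits) = 00100. This is the CRC / FCS.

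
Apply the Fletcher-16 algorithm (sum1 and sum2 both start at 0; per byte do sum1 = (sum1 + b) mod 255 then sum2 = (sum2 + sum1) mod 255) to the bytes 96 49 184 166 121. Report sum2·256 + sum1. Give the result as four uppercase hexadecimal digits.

Running sums (mod 255):
  after byte 0 (96): sum1=96, sum2=96
  after byte 1 (49): sum1=145, sum2=241
  after byte 2 (184): sum1=74, sum2=60
  after byte 3 (166): sum1=240, sum2=45
  after byte 4 (121): sum1=106, sum2=151
Checksum = sum2·256 + sum1 = 151·256 + 106 = 38762 = 0x976A.

976A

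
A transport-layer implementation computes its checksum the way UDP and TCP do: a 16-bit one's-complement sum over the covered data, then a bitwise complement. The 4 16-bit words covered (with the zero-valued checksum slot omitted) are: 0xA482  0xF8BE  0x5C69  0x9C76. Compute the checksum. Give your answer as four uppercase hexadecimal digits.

One's-complement addition (fold any carry out of bit 15 back into bit 0):
  0xA482 + 0xF8BE = 0x19D40 → wrap carry → 0x9D41
  0x9D41 + 0x5C69 = 0x0F9AA
  0xF9AA + 0x9C76 = 0x19620 → wrap carry → 0x9621
One's-complement sum = 0x9621.
Checksum = ~0x9621 & 0xFFFF = 0x69DE.

69DE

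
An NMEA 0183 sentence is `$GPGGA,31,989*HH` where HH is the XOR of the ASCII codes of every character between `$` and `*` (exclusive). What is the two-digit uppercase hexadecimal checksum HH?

XOR the ASCII codes of the payload characters:
  'G' = 0x47 → acc = 0x47
  'P' = 0x50 → acc = 0x17
  'G' = 0x47 → acc = 0x50
  'G' = 0x47 → acc = 0x17
  'A' = 0x41 → acc = 0x56
  ',' = 0x2C → acc = 0x7A
  '3' = 0x33 → acc = 0x49
  '1' = 0x31 → acc = 0x78
  ',' = 0x2C → acc = 0x54
  '9' = 0x39 → acc = 0x6D
  '8' = 0x38 → acc = 0x55
  '9' = 0x39 → acc = 0x6C
Checksum = 0x6C.

6C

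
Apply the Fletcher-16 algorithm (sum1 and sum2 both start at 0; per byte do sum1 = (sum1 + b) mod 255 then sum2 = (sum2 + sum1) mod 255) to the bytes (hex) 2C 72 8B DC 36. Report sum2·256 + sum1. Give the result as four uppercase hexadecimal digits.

393D

Running sums (mod 255):
  after byte 0 (2C): sum1=44, sum2=44
  after byte 1 (72): sum1=158, sum2=202
  after byte 2 (8B): sum1=42, sum2=244
  after byte 3 (DC): sum1=7, sum2=251
  after byte 4 (36): sum1=61, sum2=57
Checksum = sum2·256 + sum1 = 57·256 + 61 = 14653 = 0x393D.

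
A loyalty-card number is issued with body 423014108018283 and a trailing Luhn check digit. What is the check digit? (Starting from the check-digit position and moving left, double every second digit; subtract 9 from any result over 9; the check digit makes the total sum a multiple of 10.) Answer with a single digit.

1

Partial digits right→left: 3 8 2 8 1 0 8 0 1 4 1 0 3 2 4
Double every second digit counting from the check-digit position (so the 1st, 3rd, 5th, ... of the partial from the right).
  doubled (with −9 where >9): 6 4 2 7 2 2 6 8 → sum 37
  kept as-is: 8 8 0 0 4 0 2 → sum 22
Total = 37 + 22 = 59.
Check digit = (10 − (59 mod 10)) mod 10 = 1.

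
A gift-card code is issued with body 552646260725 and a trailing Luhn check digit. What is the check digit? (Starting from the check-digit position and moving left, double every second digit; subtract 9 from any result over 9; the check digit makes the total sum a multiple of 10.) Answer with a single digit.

Partial digits right→left: 5 2 7 0 6 2 6 4 6 2 5 5
Double every second digit counting from the check-digit position (so the 1st, 3rd, 5th, ... of the partial from the right).
  doubled (with −9 where >9): 1 5 3 3 3 1 → sum 16
  kept as-is: 2 0 2 4 2 5 → sum 15
Total = 16 + 15 = 31.
Check digit = (10 − (31 mod 10)) mod 10 = 9.

9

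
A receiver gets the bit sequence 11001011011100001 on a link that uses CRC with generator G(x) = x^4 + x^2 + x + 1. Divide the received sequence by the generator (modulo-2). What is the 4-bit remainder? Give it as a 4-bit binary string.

Modulo-2 division of 11001011011100001 by 10111:
  pos 0: 11001 XOR 10111 = 01110
  pos 1: 11100 XOR 10111 = 01011
  pos 2: 10111 XOR 10111 = 00000
  pos 7: 10111 XOR 10111 = 00000
Remainder = 0001 (nonzero — an error is detected).

0001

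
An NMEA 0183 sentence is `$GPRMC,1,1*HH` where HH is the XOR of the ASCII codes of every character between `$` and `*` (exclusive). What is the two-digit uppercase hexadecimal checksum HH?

XOR the ASCII codes of the payload characters:
  'G' = 0x47 → acc = 0x47
  'P' = 0x50 → acc = 0x17
  'R' = 0x52 → acc = 0x45
  'M' = 0x4D → acc = 0x08
  'C' = 0x43 → acc = 0x4B
  ',' = 0x2C → acc = 0x67
  '1' = 0x31 → acc = 0x56
  ',' = 0x2C → acc = 0x7A
  '1' = 0x31 → acc = 0x4B
Checksum = 0x4B.

4B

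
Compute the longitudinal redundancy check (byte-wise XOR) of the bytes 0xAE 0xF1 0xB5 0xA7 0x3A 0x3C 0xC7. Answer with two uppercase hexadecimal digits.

XOR the bytes together:
  start with 0xAE
  0xAE ⊕ 0xF1 = 0x5F
  0x5F ⊕ 0xB5 = 0xEA
  0xEA ⊕ 0xA7 = 0x4D
  0x4D ⊕ 0x3A = 0x77
  0x77 ⊕ 0x3C = 0x4B
  0x4B ⊕ 0xC7 = 0x8C

8C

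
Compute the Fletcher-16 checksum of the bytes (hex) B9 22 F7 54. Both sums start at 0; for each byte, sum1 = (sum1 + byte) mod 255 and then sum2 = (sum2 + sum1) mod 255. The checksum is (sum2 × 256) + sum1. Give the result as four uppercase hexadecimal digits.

Running sums (mod 255):
  after byte 0 (B9): sum1=185, sum2=185
  after byte 1 (22): sum1=219, sum2=149
  after byte 2 (F7): sum1=211, sum2=105
  after byte 3 (54): sum1=40, sum2=145
Checksum = sum2·256 + sum1 = 145·256 + 40 = 37160 = 0x9128.

9128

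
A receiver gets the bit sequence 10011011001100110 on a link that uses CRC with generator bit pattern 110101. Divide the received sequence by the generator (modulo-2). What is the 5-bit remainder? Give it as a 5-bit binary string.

00001

Modulo-2 division of 10011011001100110 by 110101:
  pos 0: 100110 XOR 110101 = 010011
  pos 1: 100111 XOR 110101 = 010010
  pos 2: 100101 XOR 110101 = 010000
  pos 3: 100000 XOR 110101 = 010101
  pos 4: 101010 XOR 110101 = 011111
  pos 5: 111111 XOR 110101 = 001010
  pos 7: 101010 XOR 110101 = 011111
  pos 8: 111110 XOR 110101 = 001011
  pos 10: 101111 XOR 110101 = 011010
  pos 11: 110100 XOR 110101 = 000001
Remainder = 00001 (nonzero — an error is detected).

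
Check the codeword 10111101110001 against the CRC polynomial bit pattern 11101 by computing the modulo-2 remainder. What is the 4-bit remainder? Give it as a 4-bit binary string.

Modulo-2 division of 10111101110001 by 11101:
  pos 0: 10111 XOR 11101 = 01010
  pos 1: 10101 XOR 11101 = 01000
  pos 2: 10000 XOR 11101 = 01101
  pos 3: 11011 XOR 11101 = 00110
  pos 5: 11011 XOR 11101 = 00110
  pos 7: 11000 XOR 11101 = 00101
  pos 9: 10101 XOR 11101 = 01000
Remainder = 1000 (nonzero — an error is detected).

1000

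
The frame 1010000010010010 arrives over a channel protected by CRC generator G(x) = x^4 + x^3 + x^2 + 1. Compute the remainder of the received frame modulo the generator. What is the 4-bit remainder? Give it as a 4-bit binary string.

0010

Modulo-2 division of 1010000010010010 by 11101:
  pos 0: 10100 XOR 11101 = 01001
  pos 1: 10010 XOR 11101 = 01111
  pos 2: 11110 XOR 11101 = 00011
  pos 5: 11010 XOR 11101 = 00111
  pos 7: 11101 XOR 11101 = 00000
Remainder = 0010 (nonzero — an error is detected).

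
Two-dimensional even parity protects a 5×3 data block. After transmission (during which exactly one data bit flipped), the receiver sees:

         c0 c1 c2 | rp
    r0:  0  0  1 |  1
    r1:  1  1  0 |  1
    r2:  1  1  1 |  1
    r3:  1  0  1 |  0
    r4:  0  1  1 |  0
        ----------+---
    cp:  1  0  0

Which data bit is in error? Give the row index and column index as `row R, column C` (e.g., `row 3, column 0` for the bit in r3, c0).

row 1, column 1

Recompute each row's even parity and compare to rp:
  r0: data parity 1, sent rp 1 → ok
  r1: data parity 0, sent rp 1 → mismatch
  r2: data parity 1, sent rp 1 → ok
  r3: data parity 0, sent rp 0 → ok
  r4: data parity 0, sent rp 0 → ok
Recompute each column's even parity and compare to cp:
  c0: data parity 1, sent cp 1 → ok
  c1: data parity 1, sent cp 0 → mismatch
  c2: data parity 0, sent cp 0 → ok
Exactly one row (r1) and one column (c1) fail → the flipped bit is at their intersection.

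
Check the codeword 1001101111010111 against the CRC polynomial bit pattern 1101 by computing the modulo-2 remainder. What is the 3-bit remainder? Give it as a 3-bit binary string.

Modulo-2 division of 1001101111010111 by 1101:
  pos 0: 1001 XOR 1101 = 0100
  pos 1: 1001 XOR 1101 = 0100
  pos 2: 1000 XOR 1101 = 0101
  pos 3: 1011 XOR 1101 = 0110
  pos 4: 1101 XOR 1101 = 0000
  pos 8: 1101 XOR 1101 = 0000
Remainder = 111 (nonzero — an error is detected).

111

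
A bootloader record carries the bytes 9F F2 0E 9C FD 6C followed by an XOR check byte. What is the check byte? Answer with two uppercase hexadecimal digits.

XOR the bytes together:
  start with 0x9F
  0x9F ⊕ 0xF2 = 0x6D
  0x6D ⊕ 0x0E = 0x63
  0x63 ⊕ 0x9C = 0xFF
  0xFF ⊕ 0xFD = 0x02
  0x02 ⊕ 0x6C = 0x6E

6E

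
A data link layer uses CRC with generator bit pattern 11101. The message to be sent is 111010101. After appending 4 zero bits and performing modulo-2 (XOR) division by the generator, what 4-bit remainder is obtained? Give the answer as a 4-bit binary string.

Append 4 zeros: 1110101010000. Divide by 11101 (XOR where the leading bit is 1):
  pos 0: 11101 XOR 11101 = 00000
  pos 6: 10100 XOR 11101 = 01001
  pos 7: 10010 XOR 11101 = 01111
  pos 8: 11110 XOR 11101 = 00011
Remainder (last 4 bits) = 0011. This is the CRC / FCS.

0011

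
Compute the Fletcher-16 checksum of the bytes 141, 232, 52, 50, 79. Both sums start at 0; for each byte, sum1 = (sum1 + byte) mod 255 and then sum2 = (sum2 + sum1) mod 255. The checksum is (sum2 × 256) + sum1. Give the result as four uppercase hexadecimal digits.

B72C

Running sums (mod 255):
  after byte 0 (141): sum1=141, sum2=141
  after byte 1 (232): sum1=118, sum2=4
  after byte 2 (52): sum1=170, sum2=174
  after byte 3 (50): sum1=220, sum2=139
  after byte 4 (79): sum1=44, sum2=183
Checksum = sum2·256 + sum1 = 183·256 + 44 = 46892 = 0xB72C.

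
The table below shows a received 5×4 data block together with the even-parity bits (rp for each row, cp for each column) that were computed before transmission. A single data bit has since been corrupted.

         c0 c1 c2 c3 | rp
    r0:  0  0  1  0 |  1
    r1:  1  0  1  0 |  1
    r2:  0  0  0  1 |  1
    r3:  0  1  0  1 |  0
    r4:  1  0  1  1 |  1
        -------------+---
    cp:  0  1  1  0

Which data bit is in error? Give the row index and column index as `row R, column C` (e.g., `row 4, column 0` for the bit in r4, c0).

row 1, column 3

Recompute each row's even parity and compare to rp:
  r0: data parity 1, sent rp 1 → ok
  r1: data parity 0, sent rp 1 → mismatch
  r2: data parity 1, sent rp 1 → ok
  r3: data parity 0, sent rp 0 → ok
  r4: data parity 1, sent rp 1 → ok
Recompute each column's even parity and compare to cp:
  c0: data parity 0, sent cp 0 → ok
  c1: data parity 1, sent cp 1 → ok
  c2: data parity 1, sent cp 1 → ok
  c3: data parity 1, sent cp 0 → mismatch
Exactly one row (r1) and one column (c3) fail → the flipped bit is at their intersection.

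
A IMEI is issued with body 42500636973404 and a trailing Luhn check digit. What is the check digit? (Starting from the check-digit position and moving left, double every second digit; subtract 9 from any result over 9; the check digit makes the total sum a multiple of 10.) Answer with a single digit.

5

Partial digits right→left: 4 0 4 3 7 9 6 3 6 0 0 5 2 4
Double every second digit counting from the check-digit position (so the 1st, 3rd, 5th, ... of the partial from the right).
  doubled (with −9 where >9): 8 8 5 3 3 0 4 → sum 31
  kept as-is: 0 3 9 3 0 5 4 → sum 24
Total = 31 + 24 = 55.
Check digit = (10 − (55 mod 10)) mod 10 = 5.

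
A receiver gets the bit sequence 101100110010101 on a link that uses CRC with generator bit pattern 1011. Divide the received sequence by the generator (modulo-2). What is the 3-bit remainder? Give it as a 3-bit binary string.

000

Modulo-2 division of 101100110010101 by 1011:
  pos 0: 1011 XOR 1011 = 0000
  pos 6: 1100 XOR 1011 = 0111
  pos 7: 1111 XOR 1011 = 0100
  pos 8: 1000 XOR 1011 = 0011
  pos 10: 1110 XOR 1011 = 0101
  pos 11: 1011 XOR 1011 = 0000
Remainder = 000 (zero — the frame passes the CRC check).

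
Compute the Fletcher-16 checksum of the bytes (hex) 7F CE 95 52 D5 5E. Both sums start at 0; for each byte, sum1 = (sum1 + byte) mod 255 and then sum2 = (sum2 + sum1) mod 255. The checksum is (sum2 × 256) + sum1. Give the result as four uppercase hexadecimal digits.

5E6A

Running sums (mod 255):
  after byte 0 (7F): sum1=127, sum2=127
  after byte 1 (CE): sum1=78, sum2=205
  after byte 2 (95): sum1=227, sum2=177
  after byte 3 (52): sum1=54, sum2=231
  after byte 4 (D5): sum1=12, sum2=243
  after byte 5 (5E): sum1=106, sum2=94
Checksum = sum2·256 + sum1 = 94·256 + 106 = 24170 = 0x5E6A.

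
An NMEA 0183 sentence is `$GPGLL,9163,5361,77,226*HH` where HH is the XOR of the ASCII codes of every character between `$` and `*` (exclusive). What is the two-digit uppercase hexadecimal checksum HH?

XOR the ASCII codes of the payload characters:
  'G' = 0x47 → acc = 0x47
  'P' = 0x50 → acc = 0x17
  'G' = 0x47 → acc = 0x50
  'L' = 0x4C → acc = 0x1C
  'L' = 0x4C → acc = 0x50
  ',' = 0x2C → acc = 0x7C
  '9' = 0x39 → acc = 0x45
  '1' = 0x31 → acc = 0x74
  '6' = 0x36 → acc = 0x42
  '3' = 0x33 → acc = 0x71
  ',' = 0x2C → acc = 0x5D
  '5' = 0x35 → acc = 0x68
  '3' = 0x33 → acc = 0x5B
  '6' = 0x36 → acc = 0x6D
  '1' = 0x31 → acc = 0x5C
  ',' = 0x2C → acc = 0x70
  '7' = 0x37 → acc = 0x47
  '7' = 0x37 → acc = 0x70
  ',' = 0x2C → acc = 0x5C
  '2' = 0x32 → acc = 0x6E
  '2' = 0x32 → acc = 0x5C
  '6' = 0x36 → acc = 0x6A
Checksum = 0x6A.

6A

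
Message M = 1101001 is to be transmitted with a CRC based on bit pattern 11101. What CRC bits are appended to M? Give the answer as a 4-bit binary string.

0000

Append 4 zeros: 11010010000. Divide by 11101 (XOR where the leading bit is 1):
  pos 0: 11010 XOR 11101 = 00111
  pos 2: 11101 XOR 11101 = 00000
Remainder (last 4 bits) = 0000. This is the CRC / FCS.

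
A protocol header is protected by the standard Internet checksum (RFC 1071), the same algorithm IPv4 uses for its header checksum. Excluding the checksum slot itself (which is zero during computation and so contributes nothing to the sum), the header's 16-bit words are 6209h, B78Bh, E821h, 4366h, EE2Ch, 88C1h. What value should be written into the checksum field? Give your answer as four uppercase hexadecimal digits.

One's-complement addition (fold any carry out of bit 15 back into bit 0):
  0x6209 + 0xB78B = 0x11994 → wrap carry → 0x1995
  0x1995 + 0xE821 = 0x101B6 → wrap carry → 0x01B7
  0x01B7 + 0x4366 = 0x0451D
  0x451D + 0xEE2C = 0x13349 → wrap carry → 0x334A
  0x334A + 0x88C1 = 0x0BC0B
One's-complement sum = 0xBC0B.
Checksum = ~0xBC0B & 0xFFFF = 0x43F4.

43F4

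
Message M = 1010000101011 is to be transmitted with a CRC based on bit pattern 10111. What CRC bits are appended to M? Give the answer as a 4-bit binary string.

Append 4 zeros: 10100001010110000. Divide by 10111 (XOR where the leading bit is 1):
  pos 0: 10100 XOR 10111 = 00011
  pos 3: 11001 XOR 10111 = 01110
  pos 4: 11100 XOR 10111 = 01011
  pos 5: 10111 XOR 10111 = 00000
  pos 11: 11000 XOR 10111 = 01111
  pos 12: 11110 XOR 10111 = 01001
Remainder (last 4 bits) = 1001. This is the CRC / FCS.

1001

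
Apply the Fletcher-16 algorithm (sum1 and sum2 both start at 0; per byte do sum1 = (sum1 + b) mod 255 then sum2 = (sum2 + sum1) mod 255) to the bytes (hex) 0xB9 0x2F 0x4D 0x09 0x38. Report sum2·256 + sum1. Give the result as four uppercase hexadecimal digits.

Running sums (mod 255):
  after byte 0 (0xB9): sum1=185, sum2=185
  after byte 1 (0x2F): sum1=232, sum2=162
  after byte 2 (0x4D): sum1=54, sum2=216
  after byte 3 (0x09): sum1=63, sum2=24
  after byte 4 (0x38): sum1=119, sum2=143
Checksum = sum2·256 + sum1 = 143·256 + 119 = 36727 = 0x8F77.

8F77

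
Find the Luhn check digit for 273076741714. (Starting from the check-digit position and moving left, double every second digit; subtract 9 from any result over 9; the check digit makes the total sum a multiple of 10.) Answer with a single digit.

Partial digits right→left: 4 1 7 1 4 7 6 7 0 3 7 2
Double every second digit counting from the check-digit position (so the 1st, 3rd, 5th, ... of the partial from the right).
  doubled (with −9 where >9): 8 5 8 3 0 5 → sum 29
  kept as-is: 1 1 7 7 3 2 → sum 21
Total = 29 + 21 = 50.
Check digit = (10 − (50 mod 10)) mod 10 = 0.

0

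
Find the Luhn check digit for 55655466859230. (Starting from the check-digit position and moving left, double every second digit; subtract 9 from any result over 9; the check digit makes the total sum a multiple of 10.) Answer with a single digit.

Partial digits right→left: 0 3 2 9 5 8 6 6 4 5 5 6 5 5
Double every second digit counting from the check-digit position (so the 1st, 3rd, 5th, ... of the partial from the right).
  doubled (with −9 where >9): 0 4 1 3 8 1 1 → sum 18
  kept as-is: 3 9 8 6 5 6 5 → sum 42
Total = 18 + 42 = 60.
Check digit = (10 − (60 mod 10)) mod 10 = 0.

0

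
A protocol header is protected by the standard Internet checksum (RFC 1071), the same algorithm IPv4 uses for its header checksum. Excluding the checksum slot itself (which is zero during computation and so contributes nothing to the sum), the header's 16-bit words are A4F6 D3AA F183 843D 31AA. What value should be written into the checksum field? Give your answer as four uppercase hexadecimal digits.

One's-complement addition (fold any carry out of bit 15 back into bit 0):
  0xA4F6 + 0xD3AA = 0x178A0 → wrap carry → 0x78A1
  0x78A1 + 0xF183 = 0x16A24 → wrap carry → 0x6A25
  0x6A25 + 0x843D = 0x0EE62
  0xEE62 + 0x31AA = 0x1200C → wrap carry → 0x200D
One's-complement sum = 0x200D.
Checksum = ~0x200D & 0xFFFF = 0xDFF2.

DFF2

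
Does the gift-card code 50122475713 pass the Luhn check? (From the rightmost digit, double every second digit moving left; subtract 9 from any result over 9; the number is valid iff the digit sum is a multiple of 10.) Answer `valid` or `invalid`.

valid

From the right, keep odd positions and double even positions (subtract 9 from any doubled value over 9):
  doubled (positions 2,4,...): 2 1 8 4 0 → sum 15
  kept (positions 1,3,...): 3 7 7 2 1 5 → sum 25
Total = 40.
40 mod 10 = 0, so the number is valid.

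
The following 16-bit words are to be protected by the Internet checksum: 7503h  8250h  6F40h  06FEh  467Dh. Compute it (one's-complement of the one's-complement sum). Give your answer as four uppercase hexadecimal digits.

4BF0

One's-complement addition (fold any carry out of bit 15 back into bit 0):
  0x7503 + 0x8250 = 0x0F753
  0xF753 + 0x6F40 = 0x16693 → wrap carry → 0x6694
  0x6694 + 0x06FE = 0x06D92
  0x6D92 + 0x467D = 0x0B40F
One's-complement sum = 0xB40F.
Checksum = ~0xB40F & 0xFFFF = 0x4BF0.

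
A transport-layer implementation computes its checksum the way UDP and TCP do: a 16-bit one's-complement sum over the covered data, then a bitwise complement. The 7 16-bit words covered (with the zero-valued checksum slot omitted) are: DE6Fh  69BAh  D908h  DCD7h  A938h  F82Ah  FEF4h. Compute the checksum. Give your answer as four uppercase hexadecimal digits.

619C

One's-complement addition (fold any carry out of bit 15 back into bit 0):
  0xDE6F + 0x69BA = 0x14829 → wrap carry → 0x482A
  0x482A + 0xD908 = 0x12132 → wrap carry → 0x2133
  0x2133 + 0xDCD7 = 0x0FE0A
  0xFE0A + 0xA938 = 0x1A742 → wrap carry → 0xA743
  0xA743 + 0xF82A = 0x19F6D → wrap carry → 0x9F6E
  0x9F6E + 0xFEF4 = 0x19E62 → wrap carry → 0x9E63
One's-complement sum = 0x9E63.
Checksum = ~0x9E63 & 0xFFFF = 0x619C.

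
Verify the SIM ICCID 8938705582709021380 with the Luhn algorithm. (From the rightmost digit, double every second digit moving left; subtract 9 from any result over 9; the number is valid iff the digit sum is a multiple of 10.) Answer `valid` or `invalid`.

From the right, keep odd positions and double even positions (subtract 9 from any doubled value over 9):
  doubled (positions 2,4,...): 7 2 0 0 4 1 0 7 9 → sum 30
  kept (positions 1,3,...): 0 3 2 9 7 8 5 7 3 8 → sum 52
Total = 82.
82 mod 10 = 2, so the number is invalid.

invalid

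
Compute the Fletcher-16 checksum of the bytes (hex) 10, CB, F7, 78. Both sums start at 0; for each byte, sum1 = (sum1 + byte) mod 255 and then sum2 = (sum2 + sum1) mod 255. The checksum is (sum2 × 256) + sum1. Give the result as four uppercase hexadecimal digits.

Running sums (mod 255):
  after byte 0 (10): sum1=16, sum2=16
  after byte 1 (CB): sum1=219, sum2=235
  after byte 2 (F7): sum1=211, sum2=191
  after byte 3 (78): sum1=76, sum2=12
Checksum = sum2·256 + sum1 = 12·256 + 76 = 3148 = 0x0C4C.

0C4C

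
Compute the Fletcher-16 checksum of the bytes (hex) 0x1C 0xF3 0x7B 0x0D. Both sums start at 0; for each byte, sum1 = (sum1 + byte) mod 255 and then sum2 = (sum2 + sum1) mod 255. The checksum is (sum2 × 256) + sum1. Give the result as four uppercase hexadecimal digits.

Running sums (mod 255):
  after byte 0 (0x1C): sum1=28, sum2=28
  after byte 1 (0xF3): sum1=16, sum2=44
  after byte 2 (0x7B): sum1=139, sum2=183
  after byte 3 (0x0D): sum1=152, sum2=80
Checksum = sum2·256 + sum1 = 80·256 + 152 = 20632 = 0x5098.

5098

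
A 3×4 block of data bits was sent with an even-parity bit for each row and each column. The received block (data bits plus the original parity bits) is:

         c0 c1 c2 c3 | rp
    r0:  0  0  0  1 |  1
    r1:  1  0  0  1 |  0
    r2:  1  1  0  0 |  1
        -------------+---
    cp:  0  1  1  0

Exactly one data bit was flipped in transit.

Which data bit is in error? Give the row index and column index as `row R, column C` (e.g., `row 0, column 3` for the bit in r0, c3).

Recompute each row's even parity and compare to rp:
  r0: data parity 1, sent rp 1 → ok
  r1: data parity 0, sent rp 0 → ok
  r2: data parity 0, sent rp 1 → mismatch
Recompute each column's even parity and compare to cp:
  c0: data parity 0, sent cp 0 → ok
  c1: data parity 1, sent cp 1 → ok
  c2: data parity 0, sent cp 1 → mismatch
  c3: data parity 0, sent cp 0 → ok
Exactly one row (r2) and one column (c2) fail → the flipped bit is at their intersection.

row 2, column 2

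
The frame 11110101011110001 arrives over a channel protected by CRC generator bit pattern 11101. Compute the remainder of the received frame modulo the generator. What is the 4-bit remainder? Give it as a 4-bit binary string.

Modulo-2 division of 11110101011110001 by 11101:
  pos 0: 11110 XOR 11101 = 00011
  pos 3: 11101 XOR 11101 = 00000
  pos 9: 11110 XOR 11101 = 00011
  pos 12: 11001 XOR 11101 = 00100
Remainder = 0100 (nonzero — an error is detected).

0100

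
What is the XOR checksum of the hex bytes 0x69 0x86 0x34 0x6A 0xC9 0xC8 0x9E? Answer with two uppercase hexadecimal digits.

XOR the bytes together:
  start with 0x69
  0x69 ⊕ 0x86 = 0xEF
  0xEF ⊕ 0x34 = 0xDB
  0xDB ⊕ 0x6A = 0xB1
  0xB1 ⊕ 0xC9 = 0x78
  0x78 ⊕ 0xC8 = 0xB0
  0xB0 ⊕ 0x9E = 0x2E

2E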